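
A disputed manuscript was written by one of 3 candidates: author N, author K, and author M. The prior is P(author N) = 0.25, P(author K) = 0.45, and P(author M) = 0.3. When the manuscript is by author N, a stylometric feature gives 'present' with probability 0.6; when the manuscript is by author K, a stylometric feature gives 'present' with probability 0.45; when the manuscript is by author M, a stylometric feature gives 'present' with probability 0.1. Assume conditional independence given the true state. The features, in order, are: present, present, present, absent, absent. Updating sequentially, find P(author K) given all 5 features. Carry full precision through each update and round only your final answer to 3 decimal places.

0.583

After 'present': normaliser = 0.6·0.2500 + 0.45·0.4500 + 0.1·0.3000; P(author N) ≈ 0.3922, P(author K) ≈ 0.5294, P(author M) ≈ 0.0784
After 'present': normaliser = 0.6·0.3922 + 0.45·0.5294 + 0.1·0.0784; P(author N) ≈ 0.4888, P(author K) ≈ 0.4949, P(author M) ≈ 0.0163
After 'present': normaliser = 0.6·0.4888 + 0.45·0.4949 + 0.1·0.0163; P(author N) ≈ 0.5666, P(author K) ≈ 0.4303, P(author M) ≈ 0.0031
After 'absent': normaliser = 0.4·0.5666 + 0.55·0.4303 + 0.9·0.0031; P(author N) ≈ 0.4862, P(author K) ≈ 0.5077, P(author M) ≈ 0.0061
After 'absent': normaliser = 0.4·0.4862 + 0.55·0.5077 + 0.9·0.0061; P(author N) ≈ 0.4059, P(author K) ≈ 0.5827, P(author M) ≈ 0.0114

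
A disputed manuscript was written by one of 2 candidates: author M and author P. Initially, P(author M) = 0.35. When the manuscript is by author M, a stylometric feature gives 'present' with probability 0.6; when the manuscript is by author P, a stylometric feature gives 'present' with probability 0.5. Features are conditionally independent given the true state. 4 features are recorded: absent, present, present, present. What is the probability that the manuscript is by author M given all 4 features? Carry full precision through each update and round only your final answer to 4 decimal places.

After 'absent': P(author M) = 0.4·0.3500 / (0.4·0.3500 + 0.5·0.6500) ≈ 0.3011
After 'present': P(author M) = 0.6·0.3011 / (0.6·0.3011 + 0.5·0.6989) ≈ 0.3408
After 'present': P(author M) = 0.6·0.3408 / (0.6·0.3408 + 0.5·0.6592) ≈ 0.3828
After 'present': P(author M) = 0.6·0.3828 / (0.6·0.3828 + 0.5·0.6172) ≈ 0.4267

0.4267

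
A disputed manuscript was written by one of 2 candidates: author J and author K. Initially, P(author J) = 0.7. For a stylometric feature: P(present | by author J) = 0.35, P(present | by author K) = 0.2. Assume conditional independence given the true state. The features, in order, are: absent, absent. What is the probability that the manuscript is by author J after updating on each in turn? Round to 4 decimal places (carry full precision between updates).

0.6064

After 'absent': P(author J) = 0.65·0.7000 / (0.65·0.7000 + 0.8·0.3000) ≈ 0.6547
After 'absent': P(author J) = 0.65·0.6547 / (0.65·0.6547 + 0.8·0.3453) ≈ 0.6064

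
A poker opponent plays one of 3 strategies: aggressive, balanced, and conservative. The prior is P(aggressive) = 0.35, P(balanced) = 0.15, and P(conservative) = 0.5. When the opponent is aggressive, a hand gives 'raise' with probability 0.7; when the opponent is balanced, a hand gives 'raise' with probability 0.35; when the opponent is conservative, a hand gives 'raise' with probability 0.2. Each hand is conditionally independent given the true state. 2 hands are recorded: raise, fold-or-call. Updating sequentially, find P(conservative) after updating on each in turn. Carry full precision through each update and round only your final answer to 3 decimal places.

After 'raise': normaliser = 0.7·0.3500 + 0.35·0.1500 + 0.2·0.5000; P(aggressive) ≈ 0.6164, P(balanced) ≈ 0.1321, P(conservative) ≈ 0.2516
After 'fold-or-call': normaliser = 0.3·0.6164 + 0.65·0.1321 + 0.8·0.2516; P(aggressive) ≈ 0.3917, P(balanced) ≈ 0.1819, P(conservative) ≈ 0.4264

0.426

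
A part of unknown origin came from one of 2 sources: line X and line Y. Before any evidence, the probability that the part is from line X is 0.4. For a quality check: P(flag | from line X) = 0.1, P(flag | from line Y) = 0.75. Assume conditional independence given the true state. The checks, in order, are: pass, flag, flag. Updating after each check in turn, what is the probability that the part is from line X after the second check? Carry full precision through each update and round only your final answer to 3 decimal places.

After 'pass': P(line X) = 0.9·0.4000 / (0.9·0.4000 + 0.25·0.6000) ≈ 0.7059
After 'flag': P(line X) = 0.1·0.7059 / (0.1·0.7059 + 0.75·0.2941) ≈ 0.2424

0.242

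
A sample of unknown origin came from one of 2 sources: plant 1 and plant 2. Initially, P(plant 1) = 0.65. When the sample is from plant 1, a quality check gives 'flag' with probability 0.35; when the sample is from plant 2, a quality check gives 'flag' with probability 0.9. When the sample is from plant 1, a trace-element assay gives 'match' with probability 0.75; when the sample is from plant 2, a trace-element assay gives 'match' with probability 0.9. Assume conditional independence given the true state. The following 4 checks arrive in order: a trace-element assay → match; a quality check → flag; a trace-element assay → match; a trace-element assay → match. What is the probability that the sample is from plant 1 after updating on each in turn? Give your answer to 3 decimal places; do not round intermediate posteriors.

0.295

After a trace-element assay='match': P(plant 1) = 0.75·0.6500 / (0.75·0.6500 + 0.9·0.3500) ≈ 0.6075
After a quality check='flag': P(plant 1) = 0.35·0.6075 / (0.35·0.6075 + 0.9·0.3925) ≈ 0.3757
After a trace-element assay='match': P(plant 1) = 0.75·0.3757 / (0.75·0.3757 + 0.9·0.6243) ≈ 0.3340
After a trace-element assay='match': P(plant 1) = 0.75·0.3340 / (0.75·0.3340 + 0.9·0.6660) ≈ 0.2948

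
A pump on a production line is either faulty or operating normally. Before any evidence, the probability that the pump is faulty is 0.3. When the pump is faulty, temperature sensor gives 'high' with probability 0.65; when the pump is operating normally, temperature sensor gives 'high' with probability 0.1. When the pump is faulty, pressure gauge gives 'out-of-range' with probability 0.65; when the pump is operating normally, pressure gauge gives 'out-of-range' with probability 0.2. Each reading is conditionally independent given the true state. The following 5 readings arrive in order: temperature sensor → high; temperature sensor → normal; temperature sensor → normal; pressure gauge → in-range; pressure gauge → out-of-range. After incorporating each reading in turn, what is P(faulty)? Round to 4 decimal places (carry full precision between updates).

After temperature sensor='high': P(faulty) = 0.65·0.3000 / (0.65·0.3000 + 0.1·0.7000) ≈ 0.7358
After temperature sensor='normal': P(faulty) = 0.35·0.7358 / (0.35·0.7358 + 0.9·0.2642) ≈ 0.5200
After temperature sensor='normal': P(faulty) = 0.35·0.5200 / (0.35·0.5200 + 0.9·0.4800) ≈ 0.2964
After pressure gauge='in-range': P(faulty) = 0.35·0.2964 / (0.35·0.2964 + 0.8·0.7036) ≈ 0.1556
After pressure gauge='out-of-range': P(faulty) = 0.65·0.1556 / (0.65·0.1556 + 0.2·0.8444) ≈ 0.3746

0.3746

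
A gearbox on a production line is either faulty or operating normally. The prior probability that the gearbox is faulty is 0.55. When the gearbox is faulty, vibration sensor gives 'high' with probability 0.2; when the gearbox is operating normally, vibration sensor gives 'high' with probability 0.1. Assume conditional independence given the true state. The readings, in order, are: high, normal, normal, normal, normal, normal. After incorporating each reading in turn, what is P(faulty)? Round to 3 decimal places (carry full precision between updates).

0.576

After 'high': P(faulty) = 0.2·0.5500 / (0.2·0.5500 + 0.1·0.4500) ≈ 0.7097
After 'normal': P(faulty) = 0.8·0.7097 / (0.8·0.7097 + 0.9·0.2903) ≈ 0.6848
After 'normal': P(faulty) = 0.8·0.6848 / (0.8·0.6848 + 0.9·0.3152) ≈ 0.6589
After 'normal': P(faulty) = 0.8·0.6589 / (0.8·0.6589 + 0.9·0.3411) ≈ 0.6319
After 'normal': P(faulty) = 0.8·0.6319 / (0.8·0.6319 + 0.9·0.3681) ≈ 0.6041
After 'normal': P(faulty) = 0.8·0.6041 / (0.8·0.6041 + 0.9·0.3959) ≈ 0.5756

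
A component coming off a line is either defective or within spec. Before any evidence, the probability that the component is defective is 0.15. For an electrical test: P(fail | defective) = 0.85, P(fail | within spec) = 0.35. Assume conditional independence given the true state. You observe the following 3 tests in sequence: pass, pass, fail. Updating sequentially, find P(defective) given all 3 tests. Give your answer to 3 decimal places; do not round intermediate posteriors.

0.022

Each posterior becomes the prior for the next update.
After 'pass': P(defective) = 0.15·0.1500 / (0.15·0.1500 + 0.65·0.8500) ≈ 0.0391
After 'pass': P(defective) = 0.15·0.0391 / (0.15·0.0391 + 0.65·0.9609) ≈ 0.0093
After 'fail': P(defective) = 0.85·0.0093 / (0.85·0.0093 + 0.35·0.9907) ≈ 0.0223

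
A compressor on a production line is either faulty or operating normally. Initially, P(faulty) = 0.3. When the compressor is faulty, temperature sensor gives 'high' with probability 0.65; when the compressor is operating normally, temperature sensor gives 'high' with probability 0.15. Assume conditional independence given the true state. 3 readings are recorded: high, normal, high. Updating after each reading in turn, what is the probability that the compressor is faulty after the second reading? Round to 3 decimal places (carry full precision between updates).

After 'high': P(faulty) = 0.65·0.3000 / (0.65·0.3000 + 0.15·0.7000) ≈ 0.6500
After 'normal': P(faulty) = 0.35·0.6500 / (0.35·0.6500 + 0.85·0.3500) ≈ 0.4333

0.433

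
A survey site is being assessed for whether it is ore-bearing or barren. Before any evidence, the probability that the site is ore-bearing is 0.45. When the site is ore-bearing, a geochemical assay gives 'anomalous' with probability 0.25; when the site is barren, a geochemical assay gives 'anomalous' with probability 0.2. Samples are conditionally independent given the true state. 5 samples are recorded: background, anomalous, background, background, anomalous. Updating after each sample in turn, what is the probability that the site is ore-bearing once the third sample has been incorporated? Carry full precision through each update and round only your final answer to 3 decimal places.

After 'background': P(ore) = 0.75·0.4500 / (0.75·0.4500 + 0.8·0.5500) ≈ 0.4341
After 'anomalous': P(ore) = 0.25·0.4341 / (0.25·0.4341 + 0.2·0.5659) ≈ 0.4895
After 'background': P(ore) = 0.75·0.4895 / (0.75·0.4895 + 0.8·0.5105) ≈ 0.4734

0.473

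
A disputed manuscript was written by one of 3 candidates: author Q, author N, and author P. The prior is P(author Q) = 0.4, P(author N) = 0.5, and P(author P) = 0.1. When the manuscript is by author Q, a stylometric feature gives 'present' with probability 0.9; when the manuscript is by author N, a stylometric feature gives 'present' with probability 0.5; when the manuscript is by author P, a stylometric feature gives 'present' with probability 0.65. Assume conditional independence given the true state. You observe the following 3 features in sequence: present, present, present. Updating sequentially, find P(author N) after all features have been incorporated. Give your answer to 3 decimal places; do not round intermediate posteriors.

0.164

After 'present': normaliser = 0.9·0.4000 + 0.5·0.5000 + 0.65·0.1000; P(author Q) ≈ 0.5333, P(author N) ≈ 0.3704, P(author P) ≈ 0.0963
After 'present': normaliser = 0.9·0.5333 + 0.5·0.3704 + 0.65·0.0963; P(author Q) ≈ 0.6595, P(author N) ≈ 0.2545, P(author P) ≈ 0.0860
After 'present': normaliser = 0.9·0.6595 + 0.5·0.2545 + 0.65·0.0860; P(author Q) ≈ 0.7642, P(author N) ≈ 0.1638, P(author P) ≈ 0.0720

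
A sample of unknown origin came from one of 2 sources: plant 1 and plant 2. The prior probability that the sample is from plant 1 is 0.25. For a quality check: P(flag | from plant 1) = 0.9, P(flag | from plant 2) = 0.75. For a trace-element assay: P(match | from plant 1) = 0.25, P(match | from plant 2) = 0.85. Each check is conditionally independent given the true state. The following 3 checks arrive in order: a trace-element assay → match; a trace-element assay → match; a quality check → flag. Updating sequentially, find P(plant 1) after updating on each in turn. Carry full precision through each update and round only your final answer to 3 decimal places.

After a trace-element assay='match': P(plant 1) = 0.25·0.2500 / (0.25·0.2500 + 0.85·0.7500) ≈ 0.0893
After a trace-element assay='match': P(plant 1) = 0.25·0.0893 / (0.25·0.0893 + 0.85·0.9107) ≈ 0.0280
After a quality check='flag': P(plant 1) = 0.9·0.0280 / (0.9·0.0280 + 0.75·0.9720) ≈ 0.0334

0.033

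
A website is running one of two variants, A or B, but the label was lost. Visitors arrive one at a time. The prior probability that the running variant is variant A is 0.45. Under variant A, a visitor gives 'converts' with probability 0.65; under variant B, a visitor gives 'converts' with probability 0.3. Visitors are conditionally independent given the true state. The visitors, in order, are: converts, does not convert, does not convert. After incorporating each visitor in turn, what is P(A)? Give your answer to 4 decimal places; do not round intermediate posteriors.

Each posterior becomes the prior for the next update.
After 'converts': P(A) = 0.65·0.4500 / (0.65·0.4500 + 0.3·0.5500) ≈ 0.6393
After 'does not convert': P(A) = 0.35·0.6393 / (0.35·0.6393 + 0.7·0.3607) ≈ 0.4699
After 'does not convert': P(A) = 0.35·0.4699 / (0.35·0.4699 + 0.7·0.5301) ≈ 0.3071

0.3071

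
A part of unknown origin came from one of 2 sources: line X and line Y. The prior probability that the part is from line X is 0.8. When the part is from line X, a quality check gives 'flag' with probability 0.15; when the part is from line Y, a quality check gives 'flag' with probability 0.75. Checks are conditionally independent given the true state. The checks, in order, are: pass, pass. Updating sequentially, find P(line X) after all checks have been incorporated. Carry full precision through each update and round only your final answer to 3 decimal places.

Each posterior becomes the prior for the next update.
After 'pass': P(line X) = 0.85·0.8000 / (0.85·0.8000 + 0.25·0.2000) ≈ 0.9315
After 'pass': P(line X) = 0.85·0.9315 / (0.85·0.9315 + 0.25·0.0685) ≈ 0.9788

0.979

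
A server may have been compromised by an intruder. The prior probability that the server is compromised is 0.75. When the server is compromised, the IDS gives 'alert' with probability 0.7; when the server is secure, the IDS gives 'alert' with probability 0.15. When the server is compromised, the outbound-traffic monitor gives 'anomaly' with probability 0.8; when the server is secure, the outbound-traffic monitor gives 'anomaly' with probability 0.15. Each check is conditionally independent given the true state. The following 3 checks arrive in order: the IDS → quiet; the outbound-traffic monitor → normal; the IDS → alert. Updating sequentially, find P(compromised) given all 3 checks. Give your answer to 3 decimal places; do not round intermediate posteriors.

After the IDS='quiet': P(compromised) = 0.3·0.7500 / (0.3·0.7500 + 0.85·0.2500) ≈ 0.5143
After the outbound-traffic monitor='normal': P(compromised) = 0.2·0.5143 / (0.2·0.5143 + 0.85·0.4857) ≈ 0.1994
After the IDS='alert': P(compromised) = 0.7·0.1994 / (0.7·0.1994 + 0.15·0.8006) ≈ 0.5376

0.538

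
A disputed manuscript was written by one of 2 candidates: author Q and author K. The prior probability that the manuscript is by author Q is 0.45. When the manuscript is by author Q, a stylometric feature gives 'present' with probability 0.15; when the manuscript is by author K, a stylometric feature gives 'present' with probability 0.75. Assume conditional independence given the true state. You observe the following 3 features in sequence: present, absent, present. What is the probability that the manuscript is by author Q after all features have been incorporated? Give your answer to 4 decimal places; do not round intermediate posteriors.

0.1001

After 'present': P(author Q) = 0.15·0.4500 / (0.15·0.4500 + 0.75·0.5500) ≈ 0.1406
After 'absent': P(author Q) = 0.85·0.1406 / (0.85·0.1406 + 0.25·0.8594) ≈ 0.3575
After 'present': P(author Q) = 0.15·0.3575 / (0.15·0.3575 + 0.75·0.6425) ≈ 0.1001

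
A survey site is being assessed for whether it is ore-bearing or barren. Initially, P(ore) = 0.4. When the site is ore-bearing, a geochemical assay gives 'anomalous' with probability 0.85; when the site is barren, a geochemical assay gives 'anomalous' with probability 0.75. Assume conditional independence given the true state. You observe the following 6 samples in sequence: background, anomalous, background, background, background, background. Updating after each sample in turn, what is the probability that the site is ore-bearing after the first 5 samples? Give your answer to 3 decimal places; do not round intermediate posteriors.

Each posterior becomes the prior for the next update.
After 'background': P(ore) = 0.15·0.4000 / (0.15·0.4000 + 0.25·0.6000) ≈ 0.2857
After 'anomalous': P(ore) = 0.85·0.2857 / (0.85·0.2857 + 0.75·0.7143) ≈ 0.3119
After 'background': P(ore) = 0.15·0.3119 / (0.15·0.3119 + 0.25·0.6881) ≈ 0.2138
After 'background': P(ore) = 0.15·0.2138 / (0.15·0.2138 + 0.25·0.7862) ≈ 0.1403
After 'background': P(ore) = 0.15·0.1403 / (0.15·0.1403 + 0.25·0.8597) ≈ 0.0892

0.089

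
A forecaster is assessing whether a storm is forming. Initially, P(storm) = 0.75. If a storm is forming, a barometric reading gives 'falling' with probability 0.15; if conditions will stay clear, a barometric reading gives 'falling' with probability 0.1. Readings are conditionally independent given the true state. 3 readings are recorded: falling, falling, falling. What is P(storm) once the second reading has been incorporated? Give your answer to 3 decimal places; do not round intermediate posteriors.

After 'falling': P(storm) = 0.15·0.7500 / (0.15·0.7500 + 0.1·0.2500) ≈ 0.8182
After 'falling': P(storm) = 0.15·0.8182 / (0.15·0.8182 + 0.1·0.1818) ≈ 0.8710

0.871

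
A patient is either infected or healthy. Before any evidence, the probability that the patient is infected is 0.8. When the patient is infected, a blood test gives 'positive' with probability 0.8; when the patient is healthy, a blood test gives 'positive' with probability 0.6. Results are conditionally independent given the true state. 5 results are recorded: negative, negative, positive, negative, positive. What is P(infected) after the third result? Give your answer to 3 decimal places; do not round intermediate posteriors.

0.571

After 'negative': P(infected) = 0.2·0.8000 / (0.2·0.8000 + 0.4·0.2000) ≈ 0.6667
After 'negative': P(infected) = 0.2·0.6667 / (0.2·0.6667 + 0.4·0.3333) ≈ 0.5000
After 'positive': P(infected) = 0.8·0.5000 / (0.8·0.5000 + 0.6·0.5000) ≈ 0.5714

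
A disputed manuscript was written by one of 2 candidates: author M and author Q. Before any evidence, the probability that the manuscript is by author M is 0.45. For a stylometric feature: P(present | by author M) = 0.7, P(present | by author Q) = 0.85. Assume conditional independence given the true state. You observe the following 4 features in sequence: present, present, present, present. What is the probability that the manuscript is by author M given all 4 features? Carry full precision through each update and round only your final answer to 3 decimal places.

After 'present': P(author M) = 0.7·0.4500 / (0.7·0.4500 + 0.85·0.5500) ≈ 0.4026
After 'present': P(author M) = 0.7·0.4026 / (0.7·0.4026 + 0.85·0.5974) ≈ 0.3569
After 'present': P(author M) = 0.7·0.3569 / (0.7·0.3569 + 0.85·0.6431) ≈ 0.3136
After 'present': P(author M) = 0.7·0.3136 / (0.7·0.3136 + 0.85·0.6864) ≈ 0.2734

0.273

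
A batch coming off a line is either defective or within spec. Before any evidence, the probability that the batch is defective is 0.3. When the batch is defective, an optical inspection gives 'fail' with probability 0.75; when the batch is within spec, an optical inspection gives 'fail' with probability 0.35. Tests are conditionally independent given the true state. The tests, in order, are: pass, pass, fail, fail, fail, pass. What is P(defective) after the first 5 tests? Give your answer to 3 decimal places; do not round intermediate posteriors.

0.384

After 'pass': P(defective) = 0.25·0.3000 / (0.25·0.3000 + 0.65·0.7000) ≈ 0.1415
After 'pass': P(defective) = 0.25·0.1415 / (0.25·0.1415 + 0.65·0.8585) ≈ 0.0596
After 'fail': P(defective) = 0.75·0.0596 / (0.75·0.0596 + 0.35·0.9404) ≈ 0.1196
After 'fail': P(defective) = 0.75·0.1196 / (0.75·0.1196 + 0.35·0.8804) ≈ 0.2255
After 'fail': P(defective) = 0.75·0.2255 / (0.75·0.2255 + 0.35·0.7745) ≈ 0.3842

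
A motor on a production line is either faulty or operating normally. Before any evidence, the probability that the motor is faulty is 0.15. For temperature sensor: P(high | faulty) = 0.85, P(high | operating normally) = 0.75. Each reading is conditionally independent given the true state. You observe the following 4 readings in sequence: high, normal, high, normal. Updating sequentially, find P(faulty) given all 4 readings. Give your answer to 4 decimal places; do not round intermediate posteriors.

Each posterior becomes the prior for the next update.
After 'high': P(faulty) = 0.85·0.1500 / (0.85·0.1500 + 0.75·0.8500) ≈ 0.1667
After 'normal': P(faulty) = 0.15·0.1667 / (0.15·0.1667 + 0.25·0.8333) ≈ 0.1071
After 'high': P(faulty) = 0.85·0.1071 / (0.85·0.1071 + 0.75·0.8929) ≈ 0.1197
After 'normal': P(faulty) = 0.15·0.1197 / (0.15·0.1197 + 0.25·0.8803) ≈ 0.0754

0.0754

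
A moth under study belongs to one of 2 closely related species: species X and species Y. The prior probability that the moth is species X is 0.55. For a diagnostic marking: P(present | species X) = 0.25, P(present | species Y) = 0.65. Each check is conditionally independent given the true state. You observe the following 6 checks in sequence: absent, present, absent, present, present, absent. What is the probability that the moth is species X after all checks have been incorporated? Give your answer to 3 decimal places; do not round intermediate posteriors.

Apply Bayes' rule sequentially, carrying P(species X) forward.
After 'absent': P(species X) = 0.75·0.5500 / (0.75·0.5500 + 0.35·0.4500) ≈ 0.7237
After 'present': P(species X) = 0.25·0.7237 / (0.25·0.7237 + 0.65·0.2763) ≈ 0.5018
After 'absent': P(species X) = 0.75·0.5018 / (0.75·0.5018 + 0.35·0.4982) ≈ 0.6834
After 'present': P(species X) = 0.25·0.6834 / (0.25·0.6834 + 0.65·0.3166) ≈ 0.4536
After 'present': P(species X) = 0.25·0.4536 / (0.25·0.4536 + 0.65·0.5464) ≈ 0.2420
After 'absent': P(species X) = 0.75·0.2420 / (0.75·0.2420 + 0.35·0.7580) ≈ 0.4063

0.406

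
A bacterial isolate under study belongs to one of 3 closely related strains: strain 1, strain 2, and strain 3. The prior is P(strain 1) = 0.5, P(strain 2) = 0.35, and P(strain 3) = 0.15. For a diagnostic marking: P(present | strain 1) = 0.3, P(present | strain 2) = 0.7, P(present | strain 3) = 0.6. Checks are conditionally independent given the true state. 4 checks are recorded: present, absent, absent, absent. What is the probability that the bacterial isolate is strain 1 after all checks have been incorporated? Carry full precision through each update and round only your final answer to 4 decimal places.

0.8061

After 'present': normaliser = 0.3·0.5000 + 0.7·0.3500 + 0.6·0.1500; P(strain 1) ≈ 0.3093, P(strain 2) ≈ 0.5052, P(strain 3) ≈ 0.1856
After 'absent': normaliser = 0.7·0.3093 + 0.3·0.5052 + 0.4·0.1856; P(strain 1) ≈ 0.4895, P(strain 2) ≈ 0.3427, P(strain 3) ≈ 0.1678
After 'absent': normaliser = 0.7·0.4895 + 0.3·0.3427 + 0.4·0.1678; P(strain 1) ≈ 0.6685, P(strain 2) ≈ 0.2005, P(strain 3) ≈ 0.1310
After 'absent': normaliser = 0.7·0.6685 + 0.3·0.2005 + 0.4·0.1310; P(strain 1) ≈ 0.8061, P(strain 2) ≈ 0.1036, P(strain 3) ≈ 0.0902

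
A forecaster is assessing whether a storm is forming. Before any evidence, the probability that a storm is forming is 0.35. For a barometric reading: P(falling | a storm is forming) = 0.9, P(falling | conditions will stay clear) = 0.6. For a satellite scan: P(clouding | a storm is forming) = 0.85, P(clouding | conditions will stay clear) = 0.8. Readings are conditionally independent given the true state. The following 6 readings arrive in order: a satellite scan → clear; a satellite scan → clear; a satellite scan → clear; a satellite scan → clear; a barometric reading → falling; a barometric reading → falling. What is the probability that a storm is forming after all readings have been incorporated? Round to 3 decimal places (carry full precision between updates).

After a satellite scan='clear': P(storm) = 0.15·0.3500 / (0.15·0.3500 + 0.2·0.6500) ≈ 0.2877
After a satellite scan='clear': P(storm) = 0.15·0.2877 / (0.15·0.2877 + 0.2·0.7123) ≈ 0.2325
After a satellite scan='clear': P(storm) = 0.15·0.2325 / (0.15·0.2325 + 0.2·0.7675) ≈ 0.1851
After a satellite scan='clear': P(storm) = 0.15·0.1851 / (0.15·0.1851 + 0.2·0.8149) ≈ 0.1456
After a barometric reading='falling': P(storm) = 0.9·0.1456 / (0.9·0.1456 + 0.6·0.8544) ≈ 0.2035
After a barometric reading='falling': P(storm) = 0.9·0.2035 / (0.9·0.2035 + 0.6·0.7965) ≈ 0.2771

0.277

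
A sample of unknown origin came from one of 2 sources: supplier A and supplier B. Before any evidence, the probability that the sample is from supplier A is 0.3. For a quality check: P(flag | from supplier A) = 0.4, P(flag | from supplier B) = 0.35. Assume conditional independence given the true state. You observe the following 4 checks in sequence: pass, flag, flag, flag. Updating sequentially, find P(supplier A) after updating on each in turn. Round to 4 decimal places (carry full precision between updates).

After 'pass': P(supplier A) = 0.6·0.3000 / (0.6·0.3000 + 0.65·0.7000) ≈ 0.2835
After 'flag': P(supplier A) = 0.4·0.2835 / (0.4·0.2835 + 0.35·0.7165) ≈ 0.3114
After 'flag': P(supplier A) = 0.4·0.3114 / (0.4·0.3114 + 0.35·0.6886) ≈ 0.3407
After 'flag': P(supplier A) = 0.4·0.3407 / (0.4·0.3407 + 0.35·0.6593) ≈ 0.3713

0.3713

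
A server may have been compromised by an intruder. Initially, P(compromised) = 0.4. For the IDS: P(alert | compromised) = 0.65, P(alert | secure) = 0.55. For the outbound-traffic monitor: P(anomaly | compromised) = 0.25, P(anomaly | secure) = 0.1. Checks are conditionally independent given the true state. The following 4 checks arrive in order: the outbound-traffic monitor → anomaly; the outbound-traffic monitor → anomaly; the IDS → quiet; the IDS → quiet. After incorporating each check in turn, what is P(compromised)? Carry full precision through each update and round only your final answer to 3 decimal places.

After the outbound-traffic monitor='anomaly': P(compromised) = 0.25·0.4000 / (0.25·0.4000 + 0.1·0.6000) ≈ 0.6250
After the outbound-traffic monitor='anomaly': P(compromised) = 0.25·0.6250 / (0.25·0.6250 + 0.1·0.3750) ≈ 0.8065
After the IDS='quiet': P(compromised) = 0.35·0.8065 / (0.35·0.8065 + 0.45·0.1935) ≈ 0.7642
After the IDS='quiet': P(compromised) = 0.35·0.7642 / (0.35·0.7642 + 0.45·0.2358) ≈ 0.7160

0.716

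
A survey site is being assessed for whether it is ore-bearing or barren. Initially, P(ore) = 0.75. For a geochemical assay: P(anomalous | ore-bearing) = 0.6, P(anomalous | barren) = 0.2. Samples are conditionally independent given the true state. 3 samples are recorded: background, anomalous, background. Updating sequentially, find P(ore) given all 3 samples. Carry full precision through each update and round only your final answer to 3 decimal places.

After 'background': P(ore) = 0.4·0.7500 / (0.4·0.7500 + 0.8·0.2500) ≈ 0.6000
After 'anomalous': P(ore) = 0.6·0.6000 / (0.6·0.6000 + 0.2·0.4000) ≈ 0.8182
After 'background': P(ore) = 0.4·0.8182 / (0.4·0.8182 + 0.8·0.1818) ≈ 0.6923

0.692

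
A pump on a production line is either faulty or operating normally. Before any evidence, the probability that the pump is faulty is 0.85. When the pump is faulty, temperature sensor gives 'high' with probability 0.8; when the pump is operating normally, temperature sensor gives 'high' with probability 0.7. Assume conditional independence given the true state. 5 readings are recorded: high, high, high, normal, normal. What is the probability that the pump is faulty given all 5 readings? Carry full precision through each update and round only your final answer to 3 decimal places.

0.790

Each posterior becomes the prior for the next update.
After 'high': P(faulty) = 0.8·0.8500 / (0.8·0.8500 + 0.7·0.1500) ≈ 0.8662
After 'high': P(faulty) = 0.8·0.8662 / (0.8·0.8662 + 0.7·0.1338) ≈ 0.8810
After 'high': P(faulty) = 0.8·0.8810 / (0.8·0.8810 + 0.7·0.1190) ≈ 0.8943
After 'normal': P(faulty) = 0.2·0.8943 / (0.2·0.8943 + 0.3·0.1057) ≈ 0.8494
After 'normal': P(faulty) = 0.2·0.8494 / (0.2·0.8494 + 0.3·0.1506) ≈ 0.7899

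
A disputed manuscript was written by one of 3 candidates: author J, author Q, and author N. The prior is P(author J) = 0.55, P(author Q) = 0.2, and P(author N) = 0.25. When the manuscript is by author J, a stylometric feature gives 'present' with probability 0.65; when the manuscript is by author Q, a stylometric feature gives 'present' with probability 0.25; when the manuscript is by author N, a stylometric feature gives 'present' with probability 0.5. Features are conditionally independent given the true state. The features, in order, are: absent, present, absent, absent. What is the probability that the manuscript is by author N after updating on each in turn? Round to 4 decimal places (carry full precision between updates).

After 'absent': normaliser = 0.35·0.5500 + 0.75·0.2000 + 0.5·0.2500; P(author J) ≈ 0.4118, P(author Q) ≈ 0.3209, P(author N) ≈ 0.2674
After 'present': normaliser = 0.65·0.4118 + 0.25·0.3209 + 0.5·0.2674; P(author J) ≈ 0.5558, P(author Q) ≈ 0.1666, P(author N) ≈ 0.2776
After 'absent': normaliser = 0.35·0.5558 + 0.75·0.1666 + 0.5·0.2776; P(author J) ≈ 0.4245, P(author Q) ≈ 0.2726, P(author N) ≈ 0.3029
After 'absent': normaliser = 0.35·0.4245 + 0.75·0.2726 + 0.5·0.3029; P(author J) ≈ 0.2945, P(author Q) ≈ 0.4053, P(author N) ≈ 0.3002

0.3002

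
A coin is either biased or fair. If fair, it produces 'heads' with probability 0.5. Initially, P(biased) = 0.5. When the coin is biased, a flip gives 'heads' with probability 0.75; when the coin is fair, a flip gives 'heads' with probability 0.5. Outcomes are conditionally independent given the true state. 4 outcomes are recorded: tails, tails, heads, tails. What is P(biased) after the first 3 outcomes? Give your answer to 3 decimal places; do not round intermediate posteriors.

0.273

Apply Bayes' rule sequentially, carrying P(biased) forward.
After 'tails': P(biased) = 0.25·0.5000 / (0.25·0.5000 + 0.5·0.5000) ≈ 0.3333
After 'tails': P(biased) = 0.25·0.3333 / (0.25·0.3333 + 0.5·0.6667) ≈ 0.2000
After 'heads': P(biased) = 0.75·0.2000 / (0.75·0.2000 + 0.5·0.8000) ≈ 0.2727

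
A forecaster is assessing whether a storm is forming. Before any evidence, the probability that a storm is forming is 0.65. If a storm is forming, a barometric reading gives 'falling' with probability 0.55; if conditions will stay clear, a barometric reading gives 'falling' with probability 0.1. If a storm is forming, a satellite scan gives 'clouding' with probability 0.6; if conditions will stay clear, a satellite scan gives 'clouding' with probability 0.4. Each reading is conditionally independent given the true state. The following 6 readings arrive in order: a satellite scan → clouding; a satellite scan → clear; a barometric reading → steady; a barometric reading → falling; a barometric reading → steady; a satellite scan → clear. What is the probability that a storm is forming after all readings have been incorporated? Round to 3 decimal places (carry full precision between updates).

Apply Bayes' rule sequentially, carrying P(storm) forward.
After a satellite scan='clouding': P(storm) = 0.6·0.6500 / (0.6·0.6500 + 0.4·0.3500) ≈ 0.7358
After a satellite scan='clear': P(storm) = 0.4·0.7358 / (0.4·0.7358 + 0.6·0.2642) ≈ 0.6500
After a barometric reading='steady': P(storm) = 0.45·0.6500 / (0.45·0.6500 + 0.9·0.3500) ≈ 0.4815
After a barometric reading='falling': P(storm) = 0.55·0.4815 / (0.55·0.4815 + 0.1·0.5185) ≈ 0.8363
After a barometric reading='steady': P(storm) = 0.45·0.8363 / (0.45·0.8363 + 0.9·0.1637) ≈ 0.7186
After a satellite scan='clear': P(storm) = 0.4·0.7186 / (0.4·0.7186 + 0.6·0.2814) ≈ 0.6300

0.630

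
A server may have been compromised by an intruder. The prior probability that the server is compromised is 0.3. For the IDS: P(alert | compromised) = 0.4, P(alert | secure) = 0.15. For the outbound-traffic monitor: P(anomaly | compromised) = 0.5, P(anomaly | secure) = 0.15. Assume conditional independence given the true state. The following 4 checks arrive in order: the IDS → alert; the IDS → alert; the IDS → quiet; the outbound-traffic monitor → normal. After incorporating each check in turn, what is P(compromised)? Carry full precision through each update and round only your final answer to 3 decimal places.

Each posterior becomes the prior for the next update.
After the IDS='alert': P(compromised) = 0.4·0.3000 / (0.4·0.3000 + 0.15·0.7000) ≈ 0.5333
After the IDS='alert': P(compromised) = 0.4·0.5333 / (0.4·0.5333 + 0.15·0.4667) ≈ 0.7529
After the IDS='quiet': P(compromised) = 0.6·0.7529 / (0.6·0.7529 + 0.85·0.2471) ≈ 0.6827
After the outbound-traffic monitor='normal': P(compromised) = 0.5·0.6827 / (0.5·0.6827 + 0.85·0.3173) ≈ 0.5586

0.559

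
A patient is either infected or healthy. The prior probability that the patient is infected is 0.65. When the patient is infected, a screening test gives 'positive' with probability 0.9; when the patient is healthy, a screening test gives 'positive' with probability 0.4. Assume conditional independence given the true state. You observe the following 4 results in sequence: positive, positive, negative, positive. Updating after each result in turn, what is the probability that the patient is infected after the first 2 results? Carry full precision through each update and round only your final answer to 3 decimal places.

After 'positive': P(infected) = 0.9·0.6500 / (0.9·0.6500 + 0.4·0.3500) ≈ 0.8069
After 'positive': P(infected) = 0.9·0.8069 / (0.9·0.8069 + 0.4·0.1931) ≈ 0.9039

0.904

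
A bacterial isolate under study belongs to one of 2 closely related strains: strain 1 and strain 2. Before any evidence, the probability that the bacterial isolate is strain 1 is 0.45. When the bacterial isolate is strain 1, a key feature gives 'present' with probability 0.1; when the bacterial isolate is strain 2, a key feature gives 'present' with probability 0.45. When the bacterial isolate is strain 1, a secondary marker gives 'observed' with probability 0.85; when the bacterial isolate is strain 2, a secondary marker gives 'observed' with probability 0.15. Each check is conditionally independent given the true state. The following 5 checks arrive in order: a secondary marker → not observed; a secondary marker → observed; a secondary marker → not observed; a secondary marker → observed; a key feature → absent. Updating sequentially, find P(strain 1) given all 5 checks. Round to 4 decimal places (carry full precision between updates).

0.5724

After a secondary marker='not observed': P(strain 1) = 0.15·0.4500 / (0.15·0.4500 + 0.85·0.5500) ≈ 0.1262
After a secondary marker='observed': P(strain 1) = 0.85·0.1262 / (0.85·0.1262 + 0.15·0.8738) ≈ 0.4500
After a secondary marker='not observed': P(strain 1) = 0.15·0.4500 / (0.15·0.4500 + 0.85·0.5500) ≈ 0.1262
After a secondary marker='observed': P(strain 1) = 0.85·0.1262 / (0.85·0.1262 + 0.15·0.8738) ≈ 0.4500
After a key feature='absent': P(strain 1) = 0.9·0.4500 / (0.9·0.4500 + 0.55·0.5500) ≈ 0.5724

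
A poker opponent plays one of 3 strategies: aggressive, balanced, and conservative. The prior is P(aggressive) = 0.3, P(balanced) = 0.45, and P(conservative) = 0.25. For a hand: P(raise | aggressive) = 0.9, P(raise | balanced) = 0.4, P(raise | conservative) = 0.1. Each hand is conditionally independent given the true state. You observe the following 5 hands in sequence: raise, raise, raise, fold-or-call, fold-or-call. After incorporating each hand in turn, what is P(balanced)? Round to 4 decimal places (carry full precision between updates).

Each posterior becomes the prior for the next update.
After 'raise': normaliser = 0.9·0.3000 + 0.4·0.4500 + 0.1·0.2500; P(aggressive) ≈ 0.5684, P(balanced) ≈ 0.3789, P(conservative) ≈ 0.0526
After 'raise': normaliser = 0.9·0.5684 + 0.4·0.3789 + 0.1·0.0526; P(aggressive) ≈ 0.7654, P(balanced) ≈ 0.2268, P(conservative) ≈ 0.0079
After 'raise': normaliser = 0.9·0.7654 + 0.4·0.2268 + 0.1·0.0079; P(aggressive) ≈ 0.8827, P(balanced) ≈ 0.1162, P(conservative) ≈ 0.0010
After 'fold-or-call': normaliser = 0.1·0.8827 + 0.6·0.1162 + 0.9·0.0010; P(aggressive) ≈ 0.5554, P(balanced) ≈ 0.4389, P(conservative) ≈ 0.0057
After 'fold-or-call': normaliser = 0.1·0.5554 + 0.6·0.4389 + 0.9·0.0057; P(aggressive) ≈ 0.1714, P(balanced) ≈ 0.8127, P(conservative) ≈ 0.0159

0.8127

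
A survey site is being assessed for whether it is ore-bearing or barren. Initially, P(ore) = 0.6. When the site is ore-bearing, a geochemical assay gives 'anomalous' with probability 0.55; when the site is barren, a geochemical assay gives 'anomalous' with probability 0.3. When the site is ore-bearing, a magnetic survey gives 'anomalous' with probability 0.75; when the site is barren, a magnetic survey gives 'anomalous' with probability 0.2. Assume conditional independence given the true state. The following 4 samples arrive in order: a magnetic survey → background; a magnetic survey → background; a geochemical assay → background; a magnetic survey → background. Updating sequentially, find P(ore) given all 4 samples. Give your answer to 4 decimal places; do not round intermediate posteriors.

After a magnetic survey='background': P(ore) = 0.25·0.6000 / (0.25·0.6000 + 0.8·0.4000) ≈ 0.3191
After a magnetic survey='background': P(ore) = 0.25·0.3191 / (0.25·0.3191 + 0.8·0.6809) ≈ 0.1278
After a geochemical assay='background': P(ore) = 0.45·0.1278 / (0.45·0.1278 + 0.7·0.8722) ≈ 0.0861
After a magnetic survey='background': P(ore) = 0.25·0.0861 / (0.25·0.0861 + 0.8·0.9139) ≈ 0.0286

0.0286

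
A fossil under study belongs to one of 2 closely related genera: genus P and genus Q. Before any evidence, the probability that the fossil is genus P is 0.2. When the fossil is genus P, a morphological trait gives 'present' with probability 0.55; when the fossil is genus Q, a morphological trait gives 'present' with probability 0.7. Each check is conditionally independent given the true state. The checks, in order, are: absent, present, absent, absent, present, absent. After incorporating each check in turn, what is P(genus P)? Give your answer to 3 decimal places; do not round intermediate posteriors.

Apply Bayes' rule sequentially, carrying P(genus P) forward.
After 'absent': P(genus P) = 0.45·0.2000 / (0.45·0.2000 + 0.3·0.8000) ≈ 0.2727
After 'present': P(genus P) = 0.55·0.2727 / (0.55·0.2727 + 0.7·0.7273) ≈ 0.2276
After 'absent': P(genus P) = 0.45·0.2276 / (0.45·0.2276 + 0.3·0.7724) ≈ 0.3065
After 'absent': P(genus P) = 0.45·0.3065 / (0.45·0.3065 + 0.3·0.6935) ≈ 0.3987
After 'present': P(genus P) = 0.55·0.3987 / (0.55·0.3987 + 0.7·0.6013) ≈ 0.3425
After 'absent': P(genus P) = 0.45·0.3425 / (0.45·0.3425 + 0.3·0.6575) ≈ 0.4386

0.439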